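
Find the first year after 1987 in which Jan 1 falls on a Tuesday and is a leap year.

Jan 1 advances by 2 weekdays after a leap year and by 1 after a common year.
1987: Jan 1 is Thursday.
1988: Friday (leap)
1989: Sunday
1990: Monday
1991: Tuesday
1992: Wednesday (leap)
1993: Friday
1994: Saturday
1995: Sunday
1996: Monday (leap)
1997: Wednesday
1998: Thursday
1999: Friday
2000: Saturday (leap)
2001: Monday
2002: Tuesday
2003: Wednesday
2004: Thursday (leap)
2005: Saturday
2006: Sunday
2007: Monday
2008: Tuesday (leap)
2008 begins on a Tuesday and is a leap year.

2008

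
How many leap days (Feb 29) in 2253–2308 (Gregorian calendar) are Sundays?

Leap years in 2253–2308: 13 of them.
Feb 29 weekday advances by 5 (mod 7) from one leap year to the next four years later (or differs when a century non-leap intervenes).
Leap-day weekdays: 2256:Fri 2260:Wed 2264:Mon 2268:Sat 2272:Thu 2276:Tue 2280:Sun✓ 2284:Fri 2288:Wed 2292:Mon 2296:Sat 2304:Mon 2308:Sat
Sunday: 2280 → 1.

1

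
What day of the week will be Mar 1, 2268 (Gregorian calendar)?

January 1, 2268 is a Wednesday.
March 1 is day 61 of the year, i.e. 60 days after Jan 1.
60 mod 7 = 4, so advance 4 weekdays from Wednesday: Sunday.

Sunday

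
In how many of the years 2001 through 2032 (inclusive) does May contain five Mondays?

May has 31 days; it has five Mondays when Monday falls among the first (month-length − 28) days — i.e. when May 1 is one of Monday/Sunday/Saturday.
May 1 by year: 2001:Tue 2002:Wed 2003:Thu 2004:Sat✓ 2005:Sun✓ 2006:Mon✓ 2007:Tue 2008:Thu 2009:Fri 2010:Sat✓ 2011:Sun✓ 2012:Tue 2013:Wed 2014:Thu 2015:Fri 2016:Sun✓ 2017:Mon✓ 2018:Tue 2019:Wed 2020:Fri 2021:Sat✓ 2022:Sun✓ 2023:Mon✓ 2024:Wed 2025:Thu 2026:Fri 2027:Sat✓ 2028:Mon✓ 2029:Tue 2030:Wed 2031:Thu 2032:Sat✓
Years with five Mondays: 2004, 2005, 2006, 2010, 2011, 2016, 2017, 2021, 2022, 2023, 2027, 2028, 2032 → 13.

13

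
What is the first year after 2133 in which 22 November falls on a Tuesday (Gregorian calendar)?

2135

From one year to the next, a fixed date's weekday advances by 1, or by 2 when a Feb 29 lies between the two dates.
2133: November 22 is Sunday.
2134: Monday (+1)
2135: Tuesday (+1)
22 November falls on a Tuesday in 2135.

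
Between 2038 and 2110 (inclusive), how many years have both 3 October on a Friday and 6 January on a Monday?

Check each year's weekday for 3 October and 6 January:
  2038: Sun/Wed  2039: Mon/Thu  2040: Wed/Fri  2041: Thu/Sun  2042: Fri/Mon ✓  2043: Sat/Tue  2044: Mon/Wed  2045: Tue/Fri  2046: Wed/Sat  2047: Thu/Sun  2048: Sat/Mon  2049: Sun/Wed  2050: Mon/Thu  2051: Tue/Fri  …(45 more)…  2097: Thu/Sun  2098: Fri/Mon ✓  2099: Sat/Tue  2100: Sun/Wed  2101: Mon/Thu  2102: Tue/Fri  2103: Wed/Sat  2104: Fri/Sun  2105: Sat/Tue  2106: Sun/Wed  2107: Mon/Thu  2108: Wed/Fri  2109: Thu/Sun  2110: Fri/Mon ✓
Both conditions hold in: 2042, 2053, 2059, 2070, 2081, 2087, 2098, 2110 — 8.

8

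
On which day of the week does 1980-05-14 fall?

Wednesday

January 1, 1980 is a Tuesday.
May 14 is day 135 of the year, i.e. 134 days after Jan 1.
134 mod 7 = 1, so advance 1 weekday from Tuesday: Wednesday.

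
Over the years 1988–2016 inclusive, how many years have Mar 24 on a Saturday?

4

Track Mar 24's weekday year by year (advancing +1, or +2 across a Feb 29):
  1988: Thu  1989: Fri (+1)  1990: Sat (+1) ✓  1991: Sun (+1)  1992: Tue (+2)
  1993: Wed (+1)  1994: Thu (+1)  1995: Fri (+1)  1996: Sun (+2)  1997: Mon (+1)
  1998: Tue (+1)  1999: Wed (+1)  2000: Fri (+2)  2001: Sat (+1) ✓  2002: Sun (+1)
  2003: Mon (+1)  2004: Wed (+2)  2005: Thu (+1)  2006: Fri (+1)  2007: Sat (+1) ✓
  2008: Mon (+2)  2009: Tue (+1)  2010: Wed (+1)  2011: Thu (+1)  2012: Sat (+2) ✓
  2013: Sun (+1)  2014: Mon (+1)  2015: Tue (+1)  2016: Thu (+2)
Saturday years: 1990, 2001, 2007, 2012 — 4 in total.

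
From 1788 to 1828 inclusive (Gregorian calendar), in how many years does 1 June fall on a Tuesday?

5

Track 1 June's weekday year by year (advancing +1, or +2 across a Feb 29):
  1788: Sun  1789: Mon (+1)  1790: Tue (+1) ✓  1791: Wed (+1)  1792: Fri (+2)
  1793: Sat (+1)  1794: Sun (+1)  1795: Mon (+1)  1796: Wed (+2)  1797: Thu (+1)
  1798: Fri (+1)  1799: Sat (+1)  1800: Sun (+1)  1801: Mon (+1)  … (13 more years) …
  1815: Thu (+1)  1816: Sat (+2)  1817: Sun (+1)  1818: Mon (+1)  1819: Tue (+1) ✓
  1820: Thu (+2)  1821: Fri (+1)  1822: Sat (+1)  1823: Sun (+1)  1824: Tue (+2) ✓
  1825: Wed (+1)  1826: Thu (+1)  1827: Fri (+1)  1828: Sun (+2)
Tuesday years: 1790, 1802, 1813, 1819, 1824 — 5 in total.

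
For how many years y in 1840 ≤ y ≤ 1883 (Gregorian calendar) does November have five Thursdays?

November has 30 days; it has five Thursdays when Thursday falls among the first (month-length − 28) days — i.e. when November 1 is one of Thursday/Wednesday.
November 1 by year: 1840:Sun 1841:Mon 1842:Tue 1843:Wed✓ 1844:Fri 1845:Sat 1846:Sun 1847:Mon 1848:Wed✓ 1849:Thu✓ 1850:Fri 1851:Sat 1852:Mon 1853:Tue 1854:Wed✓ …(14 more)… 1869:Mon 1870:Tue 1871:Wed✓ 1872:Fri 1873:Sat 1874:Sun 1875:Mon 1876:Wed✓ 1877:Thu✓ 1878:Fri 1879:Sat 1880:Mon 1881:Tue 1882:Wed✓ 1883:Thu✓
Years with five Thursdays: 1843, 1848, 1849, 1854, 1855, 1860, 1865, 1866, 1871, 1876, 1877, 1882, 1883 → 13.

13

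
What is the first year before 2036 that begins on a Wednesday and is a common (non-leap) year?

Jan 1 advances by 2 weekdays after a leap year and by 1 after a common year.
2036: Jan 1 is Tuesday (leap).
2035: Monday
2034: Sunday
2033: Saturday
2032: Thursday (leap)
2031: Wednesday
2031 begins on a Wednesday and is a common year.

2031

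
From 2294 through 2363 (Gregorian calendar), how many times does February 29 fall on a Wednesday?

Leap years in 2294–2363: 16 of them.
Feb 29 weekday advances by 5 (mod 7) from one leap year to the next four years later (or differs when a century non-leap intervenes).
Leap-day weekdays: 2296:Sat 2304:Mon 2308:Sat 2312:Thu 2316:Tue 2320:Sun 2324:Fri 2328:Wed✓ 2332:Mon 2336:Sat 2340:Thu 2344:Tue 2348:Sun 2352:Fri 2356:Wed✓ 2360:Mon
Wednesday: 2328, 2356 → 2.

2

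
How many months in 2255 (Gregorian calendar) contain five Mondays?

5

A month of length L has five Mondays iff its first Monday is on day ≤ L−28 (so day 1–3 in a 31-day month, 1–2 in a 30-day month, day 1 in a leap February).
Checking each month of 2255: Jan starts Mon (31d) ✓; Feb starts Thu (28d); Mar starts Thu (31d); Apr starts Sun (30d) ✓; May starts Tue (31d); Jun starts Fri (30d); Jul starts Sun (31d) ✓; Aug starts Wed (31d); Sep starts Sat (30d); Oct starts Mon (31d) ✓; Nov starts Thu (30d); Dec starts Sat (31d) ✓.
Five-Monday months: January, April, July, October, December → 5.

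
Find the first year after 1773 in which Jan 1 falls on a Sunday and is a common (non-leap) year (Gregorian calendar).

1775

Jan 1 advances by 2 weekdays after a leap year and by 1 after a common year.
1773: Jan 1 is Friday.
1774: Saturday
1775: Sunday
1775 begins on a Sunday and is a common year.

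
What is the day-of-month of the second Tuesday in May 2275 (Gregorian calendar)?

11

May 1, 2275 is a Saturday, so the first Tuesday is the 4th.
The second Tuesday is 4 + 7 = 11.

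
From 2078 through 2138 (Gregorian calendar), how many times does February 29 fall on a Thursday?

2

Leap years in 2078–2138: 14 of them.
Feb 29 weekday advances by 5 (mod 7) from one leap year to the next four years later (or differs when a century non-leap intervenes).
Leap-day weekdays: 2080:Thu✓ 2084:Tue 2088:Sun 2092:Fri 2096:Wed 2104:Fri 2108:Wed 2112:Mon 2116:Sat 2120:Thu✓ 2124:Tue 2128:Sun 2132:Fri 2136:Wed
Thursday: 2080, 2120 → 2.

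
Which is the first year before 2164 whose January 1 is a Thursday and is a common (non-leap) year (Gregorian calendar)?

2161

Jan 1 advances by 2 weekdays after a leap year and by 1 after a common year.
2164: Jan 1 is Sunday (leap).
2163: Saturday
2162: Friday
2161: Thursday
2161 begins on a Thursday and is a common year.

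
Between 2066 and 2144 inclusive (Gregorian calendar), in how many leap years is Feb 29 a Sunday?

Leap years in 2066–2144: 19 of them.
Feb 29 weekday advances by 5 (mod 7) from one leap year to the next four years later (or differs when a century non-leap intervenes).
Leap-day weekdays: 2068:Wed 2072:Mon 2076:Sat 2080:Thu 2084:Tue 2088:Sun✓ 2092:Fri 2096:Wed 2104:Fri 2108:Wed 2112:Mon 2116:Sat 2120:Thu 2124:Tue 2128:Sun✓ 2132:Fri 2136:Wed 2140:Mon 2144:Sat
Sunday: 2088, 2128 → 2.

2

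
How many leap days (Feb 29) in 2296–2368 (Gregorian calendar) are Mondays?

Leap years in 2296–2368: 18 of them.
Feb 29 weekday advances by 5 (mod 7) from one leap year to the next four years later (or differs when a century non-leap intervenes).
Leap-day weekdays: 2296:Sat 2304:Mon✓ 2308:Sat 2312:Thu 2316:Tue 2320:Sun 2324:Fri 2328:Wed 2332:Mon✓ 2336:Sat 2340:Thu 2344:Tue 2348:Sun 2352:Fri 2356:Wed 2360:Mon✓ 2364:Sat 2368:Thu
Monday: 2304, 2332, 2360 → 3.

3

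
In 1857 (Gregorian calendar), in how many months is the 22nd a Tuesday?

2

Check the 22nd of each month of 1857: Jan 22: Thu, Feb 22: Sun, Mar 22: Sun, Apr 22: Wed, May 22: Fri, Jun 22: Mon, Jul 22: Wed, Aug 22: Sat, Sep 22: Tue, Oct 22: Thu, Nov 22: Sun, Dec 22: Tue.
Tuesday occurs in September, December — 2 months.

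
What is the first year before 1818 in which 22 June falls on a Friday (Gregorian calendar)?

From one year to the next, a fixed date's weekday advances by 1, or by 2 when a Feb 29 lies between the two dates.
1818: June 22 is Monday.
1817: Sunday (−1)
1816: Saturday (−1)
1815: Thursday (−2)
1814: Wednesday (−1)
1813: Tuesday (−1)
1812: Monday (−1)
1811: Saturday (−2)
1810: Friday (−1)
22 June falls on a Friday in 1810.

1810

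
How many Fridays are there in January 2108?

4

January 2108 has 31 days and begins on Sunday.
The first Friday is January 6.
Fridays fall on 6, 13, 20, 27 — that's 4.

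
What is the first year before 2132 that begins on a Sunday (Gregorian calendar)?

2130

Jan 1 advances by 2 weekdays after a leap year and by 1 after a common year.
2132: Jan 1 is Tuesday (leap).
2131: Monday
2130: Sunday
2130 begins on a Sunday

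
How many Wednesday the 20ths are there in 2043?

Check the 20th of each month of 2043: Jan 20: Tue, Feb 20: Fri, Mar 20: Fri, Apr 20: Mon, May 20: Wed, Jun 20: Sat, Jul 20: Mon, Aug 20: Thu, Sep 20: Sun, Oct 20: Tue, Nov 20: Fri, Dec 20: Sun.
Wednesday occurs in May — 1 month.

1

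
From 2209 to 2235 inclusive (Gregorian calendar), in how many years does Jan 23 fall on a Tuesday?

4

Track Jan 23's weekday year by year (advancing +1, or +2 across a Feb 29):
  2209: Mon  2210: Tue (+1) ✓  2211: Wed (+1)  2212: Thu (+1)  2213: Sat (+2)
  2214: Sun (+1)  2215: Mon (+1)  2216: Tue (+1) ✓  2217: Thu (+2)  2218: Fri (+1)
  2219: Sat (+1)  2220: Sun (+1)  2221: Tue (+2) ✓  2222: Wed (+1)  2223: Thu (+1)
  2224: Fri (+1)  2225: Sun (+2)  2226: Mon (+1)  2227: Tue (+1) ✓  2228: Wed (+1)
  2229: Fri (+2)  2230: Sat (+1)  2231: Sun (+1)  2232: Mon (+1)  2233: Wed (+2)
  2234: Thu (+1)  2235: Fri (+1)
Tuesday years: 2210, 2216, 2221, 2227 — 4 in total.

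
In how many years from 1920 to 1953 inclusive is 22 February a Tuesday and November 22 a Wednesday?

1

Check each year's weekday for 22 February and November 22:
  1920: Sun/Mon  1921: Tue/Tue  1922: Wed/Wed  1923: Thu/Thu  1924: Fri/Sat  1925: Sun/Sun  1926: Mon/Mon  1927: Tue/Tue  1928: Wed/Thu  1929: Fri/Fri  1930: Sat/Sat  1931: Sun/Sun  1932: Mon/Tue  1933: Wed/Wed  …(6 more)…  1940: Thu/Fri  1941: Sat/Sat  1942: Sun/Sun  1943: Mon/Mon  1944: Tue/Wed ✓  1945: Thu/Thu  1946: Fri/Fri  1947: Sat/Sat  1948: Sun/Mon  1949: Tue/Tue  1950: Wed/Wed  1951: Thu/Thu  1952: Fri/Sat  1953: Sun/Sun
Both conditions hold in: 1944 — 1.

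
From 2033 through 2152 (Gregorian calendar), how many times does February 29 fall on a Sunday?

Leap years in 2033–2152: 29 of them.
Feb 29 weekday advances by 5 (mod 7) from one leap year to the next four years later (or differs when a century non-leap intervenes).
Leap-day weekdays: 2036:Fri 2040:Wed 2044:Mon 2048:Sat 2052:Thu 2056:Tue 2060:Sun✓ 2064:Fri 2068:Wed 2072:Mon 2076:Sat 2080:Thu 2084:Tue …(3 more)… 2104:Fri 2108:Wed 2112:Mon 2116:Sat 2120:Thu 2124:Tue 2128:Sun✓ 2132:Fri 2136:Wed 2140:Mon 2144:Sat 2148:Thu 2152:Tue
Sunday: 2060, 2088, 2128 → 3.

3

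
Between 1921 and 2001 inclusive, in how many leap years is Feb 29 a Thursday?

Leap years in 1921–2001: 20 of them.
Feb 29 weekday advances by 5 (mod 7) from one leap year to the next four years later (or differs when a century non-leap intervenes).
Leap-day weekdays: 1924:Fri 1928:Wed 1932:Mon 1936:Sat 1940:Thu✓ 1944:Tue 1948:Sun 1952:Fri 1956:Wed 1960:Mon 1964:Sat 1968:Thu✓ 1972:Tue 1976:Sun 1980:Fri 1984:Wed 1988:Mon 1992:Sat 1996:Thu✓ 2000:Tue
Thursday: 1940, 1968, 1996 → 3.

3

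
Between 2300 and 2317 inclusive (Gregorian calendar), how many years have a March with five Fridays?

March has 31 days; it has five Fridays when Friday falls among the first (month-length − 28) days — i.e. when March 1 is one of Friday/Thursday/Wednesday.
March 1 by year: 2300:Thu✓ 2301:Fri✓ 2302:Sat 2303:Sun 2304:Tue 2305:Wed✓ 2306:Thu✓ 2307:Fri✓ 2308:Sun 2309:Mon 2310:Tue 2311:Wed✓ 2312:Fri✓ 2313:Sat 2314:Sun 2315:Mon 2316:Wed✓ 2317:Thu✓
Years with five Fridays: 2300, 2301, 2305, 2306, 2307, 2311, 2312, 2316, 2317 → 9.

9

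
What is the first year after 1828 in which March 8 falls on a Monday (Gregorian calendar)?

From one year to the next, a fixed date's weekday advances by 1, or by 2 when a Feb 29 lies between the two dates.
1828: March 8 is Saturday.
1829: Sunday (+1)
1830: Monday (+1)
March 8 falls on a Monday in 1830.

1830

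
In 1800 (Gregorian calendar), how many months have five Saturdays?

A month of length L has five Saturdays iff its first Saturday is on day ≤ L−28 (so day 1–3 in a 31-day month, 1–2 in a 30-day month, day 1 in a leap February).
Checking each month of 1800: Jan starts Wed (31d); Feb starts Sat (28d); Mar starts Sat (31d) ✓; Apr starts Tue (30d); May starts Thu (31d) ✓; Jun starts Sun (30d); Jul starts Tue (31d); Aug starts Fri (31d) ✓; Sep starts Mon (30d); Oct starts Wed (31d); Nov starts Sat (30d) ✓; Dec starts Mon (31d).
Five-Saturday months: March, May, August, November → 4.

4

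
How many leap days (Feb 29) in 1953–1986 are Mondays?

Leap years in 1953–1986: 8 of them.
Feb 29 weekday advances by 5 (mod 7) from one leap year to the next four years later (or differs when a century non-leap intervenes).
Leap-day weekdays: 1956:Wed 1960:Mon✓ 1964:Sat 1968:Thu 1972:Tue 1976:Sun 1980:Fri 1984:Wed
Monday: 1960 → 1.

1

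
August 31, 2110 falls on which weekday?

Sunday

January 1, 2110 is a Wednesday.
August 31 is day 243 of the year, i.e. 242 days after Jan 1.
242 mod 7 = 4, so advance 4 weekdays from Wednesday: Sunday.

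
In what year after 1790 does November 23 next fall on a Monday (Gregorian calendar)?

From one year to the next, a fixed date's weekday advances by 1, or by 2 when a Feb 29 lies between the two dates.
1790: November 23 is Tuesday.
1791: Wednesday (+1)
1792: Friday (+2)
1793: Saturday (+1)
1794: Sunday (+1)
1795: Monday (+1)
November 23 falls on a Monday in 1795.

1795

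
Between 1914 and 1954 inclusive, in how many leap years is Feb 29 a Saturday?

Leap years in 1914–1954: 10 of them.
Feb 29 weekday advances by 5 (mod 7) from one leap year to the next four years later (or differs when a century non-leap intervenes).
Leap-day weekdays: 1916:Tue 1920:Sun 1924:Fri 1928:Wed 1932:Mon 1936:Sat✓ 1940:Thu 1944:Tue 1948:Sun 1952:Fri
Saturday: 1936 → 1.

1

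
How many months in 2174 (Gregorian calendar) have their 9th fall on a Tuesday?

Check the 9th of each month of 2174: Jan 9: Sun, Feb 9: Wed, Mar 9: Wed, Apr 9: Sat, May 9: Mon, Jun 9: Thu, Jul 9: Sat, Aug 9: Tue, Sep 9: Fri, Oct 9: Sun, Nov 9: Wed, Dec 9: Fri.
Tuesday occurs in August — 1 month.

1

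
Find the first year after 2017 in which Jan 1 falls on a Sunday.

2023

Jan 1 advances by 2 weekdays after a leap year and by 1 after a common year.
2017: Jan 1 is Sunday.
2018: Monday
2019: Tuesday
2020: Wednesday (leap)
2021: Friday
2022: Saturday
2023: Sunday
2023 begins on a Sunday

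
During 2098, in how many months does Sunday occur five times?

4

A month of length L has five Sundays iff its first Sunday is on day ≤ L−28 (so day 1–3 in a 31-day month, 1–2 in a 30-day month, day 1 in a leap February).
Checking each month of 2098: Jan starts Wed (31d); Feb starts Sat (28d); Mar starts Sat (31d) ✓; Apr starts Tue (30d); May starts Thu (31d); Jun starts Sun (30d) ✓; Jul starts Tue (31d); Aug starts Fri (31d) ✓; Sep starts Mon (30d); Oct starts Wed (31d); Nov starts Sat (30d) ✓; Dec starts Mon (31d).
Five-Sunday months: March, June, August, November → 4.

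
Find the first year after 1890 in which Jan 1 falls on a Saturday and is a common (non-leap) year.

1898

Jan 1 advances by 2 weekdays after a leap year and by 1 after a common year.
1890: Jan 1 is Wednesday.
1891: Thursday
1892: Friday (leap)
1893: Sunday
1894: Monday
1895: Tuesday
1896: Wednesday (leap)
1897: Friday
1898: Saturday
1898 begins on a Saturday and is a common year.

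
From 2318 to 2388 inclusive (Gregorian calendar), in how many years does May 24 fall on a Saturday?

11

Track May 24's weekday year by year (advancing +1, or +2 across a Feb 29):
  2318: Fri  2319: Sat (+1) ✓  2320: Mon (+2)  2321: Tue (+1)  2322: Wed (+1)
  2323: Thu (+1)  2324: Sat (+2) ✓  2325: Sun (+1)  2326: Mon (+1)  2327: Tue (+1)
  2328: Thu (+2)  2329: Fri (+1)  2330: Sat (+1) ✓  2331: Sun (+1)  … (43 more years) …
  2375: Sat (+1) ✓  2376: Mon (+2)  2377: Tue (+1)  2378: Wed (+1)  2379: Thu (+1)
  2380: Sat (+2) ✓  2381: Sun (+1)  2382: Mon (+1)  2383: Tue (+1)  2384: Thu (+2)
  2385: Fri (+1)  2386: Sat (+1) ✓  2387: Sun (+1)  2388: Tue (+2)
Saturday years: 2319, 2324, 2330, 2341, 2347, 2352, 2358, 2369, 2375, 2380, 2386 — 11 in total.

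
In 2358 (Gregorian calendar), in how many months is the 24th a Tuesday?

1

Check the 24th of each month of 2358: Jan 24: Fri, Feb 24: Mon, Mar 24: Mon, Apr 24: Thu, May 24: Sat, Jun 24: Tue, Jul 24: Thu, Aug 24: Sun, Sep 24: Wed, Oct 24: Fri, Nov 24: Mon, Dec 24: Wed.
Tuesday occurs in June — 1 month.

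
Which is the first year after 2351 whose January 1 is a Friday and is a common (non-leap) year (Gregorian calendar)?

2354

Jan 1 advances by 2 weekdays after a leap year and by 1 after a common year.
2351: Jan 1 is Monday.
2352: Tuesday (leap)
2353: Thursday
2354: Friday
2354 begins on a Friday and is a common year.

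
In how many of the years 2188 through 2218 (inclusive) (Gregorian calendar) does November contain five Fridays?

November has 30 days; it has five Fridays when Friday falls among the first (month-length − 28) days — i.e. when November 1 is one of Friday/Thursday.
November 1 by year: 2188:Sat 2189:Sun 2190:Mon 2191:Tue 2192:Thu✓ 2193:Fri✓ 2194:Sat 2195:Sun 2196:Tue 2197:Wed 2198:Thu✓ 2199:Fri✓ 2200:Sat 2201:Sun 2202:Mon 2203:Tue 2204:Thu✓ 2205:Fri✓ 2206:Sat 2207:Sun 2208:Tue 2209:Wed 2210:Thu✓ 2211:Fri✓ 2212:Sun 2213:Mon 2214:Tue 2215:Wed 2216:Fri✓ 2217:Sat 2218:Sun
Years with five Fridays: 2192, 2193, 2198, 2199, 2204, 2205, 2210, 2211, 2216 → 9.

9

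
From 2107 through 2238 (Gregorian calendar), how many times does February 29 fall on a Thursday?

4

Leap years in 2107–2238: 32 of them.
Feb 29 weekday advances by 5 (mod 7) from one leap year to the next four years later (or differs when a century non-leap intervenes).
Leap-day weekdays: 2108:Wed 2112:Mon 2116:Sat 2120:Thu✓ 2124:Tue 2128:Sun 2132:Fri 2136:Wed 2140:Mon 2144:Sat 2148:Thu✓ 2152:Tue 2156:Sun …(6 more)… 2184:Sun 2188:Fri 2192:Wed 2196:Mon 2204:Wed 2208:Mon 2212:Sat 2216:Thu✓ 2220:Tue 2224:Sun 2228:Fri 2232:Wed 2236:Mon
Thursday: 2120, 2148, 2176, 2216 → 4.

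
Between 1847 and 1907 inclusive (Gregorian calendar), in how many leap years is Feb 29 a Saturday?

Leap years in 1847–1907: 14 of them.
Feb 29 weekday advances by 5 (mod 7) from one leap year to the next four years later (or differs when a century non-leap intervenes).
Leap-day weekdays: 1848:Tue 1852:Sun 1856:Fri 1860:Wed 1864:Mon 1868:Sat✓ 1872:Thu 1876:Tue 1880:Sun 1884:Fri 1888:Wed 1892:Mon 1896:Sat✓ 1904:Mon
Saturday: 1868, 1896 → 2.

2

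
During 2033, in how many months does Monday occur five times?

A month of length L has five Mondays iff its first Monday is on day ≤ L−28 (so day 1–3 in a 31-day month, 1–2 in a 30-day month, day 1 in a leap February).
Checking each month of 2033: Jan starts Sat (31d) ✓; Feb starts Tue (28d); Mar starts Tue (31d); Apr starts Fri (30d); May starts Sun (31d) ✓; Jun starts Wed (30d); Jul starts Fri (31d); Aug starts Mon (31d) ✓; Sep starts Thu (30d); Oct starts Sat (31d) ✓; Nov starts Tue (30d); Dec starts Thu (31d).
Five-Monday months: January, May, August, October → 4.

4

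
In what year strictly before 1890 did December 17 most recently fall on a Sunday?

1882

From one year to the next, a fixed date's weekday advances by 1, or by 2 when a Feb 29 lies between the two dates.
1890: December 17 is Wednesday.
1889: Tuesday (−1)
1888: Monday (−1)
1887: Saturday (−2)
1886: Friday (−1)
1885: Thursday (−1)
1884: Wednesday (−1)
1883: Monday (−2)
1882: Sunday (−1)
December 17 falls on a Sunday in 1882.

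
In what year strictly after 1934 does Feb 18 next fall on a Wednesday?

From one year to the next, a fixed date's weekday advances by 1, or by 2 when a Feb 29 lies between the two dates.
1934: February 18 is Sunday.
1935: Monday (+1)
1936: Tuesday (+1)
1937: Thursday (+2)
1938: Friday (+1)
1939: Saturday (+1)
1940: Sunday (+1)
1941: Tuesday (+2)
1942: Wednesday (+1)
Feb 18 falls on a Wednesday in 1942.

1942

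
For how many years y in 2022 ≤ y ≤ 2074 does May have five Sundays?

May has 31 days; it has five Sundays when Sunday falls among the first (month-length − 28) days — i.e. when May 1 is one of Sunday/Saturday/Friday.
May 1 by year: 2022:Sun✓ 2023:Mon 2024:Wed 2025:Thu 2026:Fri✓ 2027:Sat✓ 2028:Mon 2029:Tue 2030:Wed 2031:Thu 2032:Sat✓ 2033:Sun✓ 2034:Mon 2035:Tue 2036:Thu …(23 more)… 2060:Sat✓ 2061:Sun✓ 2062:Mon 2063:Tue 2064:Thu 2065:Fri✓ 2066:Sat✓ 2067:Sun✓ 2068:Tue 2069:Wed 2070:Thu 2071:Fri✓ 2072:Sun✓ 2073:Mon 2074:Tue
Years with five Sundays: 2022, 2026, 2027, 2032, 2033, 2037, 2038, 2039, 2043, 2044, 2048, 2049, 2050, 2054, 2055, 2060, 2061, 2065, 2066, 2067, 2071, 2072 → 22.

22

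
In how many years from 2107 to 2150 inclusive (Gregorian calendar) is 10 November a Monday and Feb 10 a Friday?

Check each year's weekday for 10 November and Feb 10:
  2107: Thu/Thu  2108: Sat/Fri  2109: Sun/Sun  2110: Mon/Mon  2111: Tue/Tue  2112: Thu/Wed  2113: Fri/Fri  2114: Sat/Sat  2115: Sun/Sun  2116: Tue/Mon  2117: Wed/Wed  2118: Thu/Thu  2119: Fri/Fri  2120: Sun/Sat  …(16 more)…  2137: Sun/Sun  2138: Mon/Mon  2139: Tue/Tue  2140: Thu/Wed  2141: Fri/Fri  2142: Sat/Sat  2143: Sun/Sun  2144: Tue/Mon  2145: Wed/Wed  2146: Thu/Thu  2147: Fri/Fri  2148: Sun/Sat  2149: Mon/Mon  2150: Tue/Tue
Both conditions hold in: no year — 0.

0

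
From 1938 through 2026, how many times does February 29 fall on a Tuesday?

Leap years in 1938–2026: 22 of them.
Feb 29 weekday advances by 5 (mod 7) from one leap year to the next four years later (or differs when a century non-leap intervenes).
Leap-day weekdays: 1940:Thu 1944:Tue✓ 1948:Sun 1952:Fri 1956:Wed 1960:Mon 1964:Sat 1968:Thu 1972:Tue✓ 1976:Sun 1980:Fri 1984:Wed 1988:Mon 1992:Sat 1996:Thu 2000:Tue✓ 2004:Sun 2008:Fri 2012:Wed 2016:Mon 2020:Sat 2024:Thu
Tuesday: 1944, 1972, 2000 → 3.

3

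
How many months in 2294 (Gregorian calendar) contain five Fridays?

A month of length L has five Fridays iff its first Friday is on day ≤ L−28 (so day 1–3 in a 31-day month, 1–2 in a 30-day month, day 1 in a leap February).
Checking each month of 2294: Jan starts Mon (31d); Feb starts Thu (28d); Mar starts Thu (31d) ✓; Apr starts Sun (30d); May starts Tue (31d); Jun starts Fri (30d) ✓; Jul starts Sun (31d); Aug starts Wed (31d) ✓; Sep starts Sat (30d); Oct starts Mon (31d); Nov starts Thu (30d) ✓; Dec starts Sat (31d).
Five-Friday months: March, June, August, November → 4.

4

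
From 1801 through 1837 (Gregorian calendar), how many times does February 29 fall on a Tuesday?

1

Leap years in 1801–1837: 9 of them.
Feb 29 weekday advances by 5 (mod 7) from one leap year to the next four years later (or differs when a century non-leap intervenes).
Leap-day weekdays: 1804:Wed 1808:Mon 1812:Sat 1816:Thu 1820:Tue✓ 1824:Sun 1828:Fri 1832:Wed 1836:Mon
Tuesday: 1820 → 1.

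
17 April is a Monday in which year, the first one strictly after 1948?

From one year to the next, a fixed date's weekday advances by 1, or by 2 when a Feb 29 lies between the two dates.
1948: April 17 is Saturday.
1949: Sunday (+1)
1950: Monday (+1)
17 April falls on a Monday in 1950.

1950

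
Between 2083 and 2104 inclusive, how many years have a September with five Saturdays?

September has 30 days; it has five Saturdays when Saturday falls among the first (month-length − 28) days — i.e. when September 1 is one of Saturday/Friday.
September 1 by year: 2083:Wed 2084:Fri✓ 2085:Sat✓ 2086:Sun 2087:Mon 2088:Wed 2089:Thu 2090:Fri✓ 2091:Sat✓ 2092:Mon 2093:Tue 2094:Wed 2095:Thu 2096:Sat✓ 2097:Sun 2098:Mon 2099:Tue 2100:Wed 2101:Thu 2102:Fri✓ 2103:Sat✓ 2104:Mon
Years with five Saturdays: 2084, 2085, 2090, 2091, 2096, 2102, 2103 → 7.

7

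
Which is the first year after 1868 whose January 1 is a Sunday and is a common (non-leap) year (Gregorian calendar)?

Jan 1 advances by 2 weekdays after a leap year and by 1 after a common year.
1868: Jan 1 is Wednesday (leap).
1869: Friday
1870: Saturday
1871: Sunday
1871 begins on a Sunday and is a common year.

1871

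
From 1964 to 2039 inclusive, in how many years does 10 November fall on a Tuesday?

Track 10 November's weekday year by year (advancing +1, or +2 across a Feb 29):
  1964: Tue ✓  1965: Wed (+1)  1966: Thu (+1)  1967: Fri (+1)  1968: Sun (+2)
  1969: Mon (+1)  1970: Tue (+1) ✓  1971: Wed (+1)  1972: Fri (+2)  1973: Sat (+1)
  1974: Sun (+1)  1975: Mon (+1)  1976: Wed (+2)  1977: Thu (+1)  … (48 more years) …
  2026: Tue (+1) ✓  2027: Wed (+1)  2028: Fri (+2)  2029: Sat (+1)  2030: Sun (+1)
  2031: Mon (+1)  2032: Wed (+2)  2033: Thu (+1)  2034: Fri (+1)  2035: Sat (+1)
  2036: Mon (+2)  2037: Tue (+1) ✓  2038: Wed (+1)  2039: Thu (+1)
Tuesday years: 1964, 1970, 1981, 1987, 1992, 1998, 2009, 2015, 2020, 2026, 2037 — 11 in total.

11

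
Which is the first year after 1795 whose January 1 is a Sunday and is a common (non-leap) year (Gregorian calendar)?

Jan 1 advances by 2 weekdays after a leap year and by 1 after a common year.
1795: Jan 1 is Thursday.
1796: Friday (leap)
1797: Sunday
1797 begins on a Sunday and is a common year.

1797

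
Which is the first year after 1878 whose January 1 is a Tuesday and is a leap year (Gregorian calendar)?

Jan 1 advances by 2 weekdays after a leap year and by 1 after a common year.
1878: Jan 1 is Tuesday.
1879: Wednesday
1880: Thursday (leap)
1881: Saturday
1882: Sunday
1883: Monday
1884: Tuesday (leap)
1884 begins on a Tuesday and is a leap year.

1884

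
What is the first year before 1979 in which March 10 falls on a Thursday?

From one year to the next, a fixed date's weekday advances by 1, or by 2 when a Feb 29 lies between the two dates.
1979: March 10 is Saturday.
1978: Friday (−1)
1977: Thursday (−1)
March 10 falls on a Thursday in 1977.

1977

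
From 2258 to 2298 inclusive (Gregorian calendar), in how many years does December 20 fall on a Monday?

6

Track December 20's weekday year by year (advancing +1, or +2 across a Feb 29):
  2258: Mon ✓  2259: Tue (+1)  2260: Thu (+2)  2261: Fri (+1)  2262: Sat (+1)
  2263: Sun (+1)  2264: Tue (+2)  2265: Wed (+1)  2266: Thu (+1)  2267: Fri (+1)
  2268: Sun (+2)  2269: Mon (+1) ✓  2270: Tue (+1)  2271: Wed (+1)  … (13 more years) …
  2285: Sun (+1)  2286: Mon (+1) ✓  2287: Tue (+1)  2288: Thu (+2)  2289: Fri (+1)
  2290: Sat (+1)  2291: Sun (+1)  2292: Tue (+2)  2293: Wed (+1)  2294: Thu (+1)
  2295: Fri (+1)  2296: Sun (+2)  2297: Mon (+1) ✓  2298: Tue (+1)
Monday years: 2258, 2269, 2275, 2280, 2286, 2297 — 6 in total.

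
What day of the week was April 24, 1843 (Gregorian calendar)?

Monday

January 1, 1843 is a Sunday.
April 24 is day 114 of the year, i.e. 113 days after Jan 1.
113 mod 7 = 1, so advance 1 weekday from Sunday: Monday.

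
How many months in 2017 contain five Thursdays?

A month of length L has five Thursdays iff its first Thursday is on day ≤ L−28 (so day 1–3 in a 31-day month, 1–2 in a 30-day month, day 1 in a leap February).
Checking each month of 2017: Jan starts Sun (31d); Feb starts Wed (28d); Mar starts Wed (31d) ✓; Apr starts Sat (30d); May starts Mon (31d); Jun starts Thu (30d) ✓; Jul starts Sat (31d); Aug starts Tue (31d) ✓; Sep starts Fri (30d); Oct starts Sun (31d); Nov starts Wed (30d) ✓; Dec starts Fri (31d).
Five-Thursday months: March, June, August, November → 4.

4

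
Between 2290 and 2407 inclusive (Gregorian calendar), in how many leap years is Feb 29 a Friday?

3

Leap years in 2290–2407: 28 of them.
Feb 29 weekday advances by 5 (mod 7) from one leap year to the next four years later (or differs when a century non-leap intervenes).
Leap-day weekdays: 2292:Mon 2296:Sat 2304:Mon 2308:Sat 2312:Thu 2316:Tue 2320:Sun 2324:Fri✓ 2328:Wed 2332:Mon 2336:Sat 2340:Thu 2344:Tue 2348:Sun 2352:Fri✓ 2356:Wed 2360:Mon 2364:Sat 2368:Thu 2372:Tue 2376:Sun 2380:Fri✓ 2384:Wed 2388:Mon 2392:Sat 2396:Thu 2400:Tue 2404:Sun
Friday: 2324, 2352, 2380 → 3.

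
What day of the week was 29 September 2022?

Thursday

January 1, 2022 is a Saturday.
September 29 is day 272 of the year, i.e. 271 days after Jan 1.
271 mod 7 = 5, so advance 5 weekdays from Saturday: Thursday.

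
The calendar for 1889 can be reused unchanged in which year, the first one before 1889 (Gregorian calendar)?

1878

Two years share a calendar iff Jan 1 falls on the same weekday and both are leap or both are common. 1889: Jan 1 is Tuesday, common year.
1888: Jan 1 Sunday, leap
1887: Jan 1 Saturday, common
1886: Jan 1 Friday, common
1885: Jan 1 Thursday, common
1884: Jan 1 Tuesday, leap
1883: Jan 1 Monday, common
1882: Jan 1 Sunday, common
1881: Jan 1 Saturday, common
1880: Jan 1 Thursday, leap
1879: Jan 1 Wednesday, common
1878: Jan 1 Tuesday, common
1878 matches on both conditions.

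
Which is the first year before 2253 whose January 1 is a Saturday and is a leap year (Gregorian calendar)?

Jan 1 advances by 2 weekdays after a leap year and by 1 after a common year.
2253: Jan 1 is Saturday.
2252: Thursday (leap)
2251: Wednesday
2250: Tuesday
2249: Monday
2248: Saturday (leap)
2248 begins on a Saturday and is a leap year.

2248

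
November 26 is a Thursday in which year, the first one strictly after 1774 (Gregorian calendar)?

From one year to the next, a fixed date's weekday advances by 1, or by 2 when a Feb 29 lies between the two dates.
1774: November 26 is Saturday.
1775: Sunday (+1)
1776: Tuesday (+2)
1777: Wednesday (+1)
1778: Thursday (+1)
November 26 falls on a Thursday in 1778.

1778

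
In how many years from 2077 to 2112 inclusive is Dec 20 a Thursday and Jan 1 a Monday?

Check each year's weekday for Dec 20 and Jan 1:
  2077: Mon/Fri  2078: Tue/Sat  2079: Wed/Sun  2080: Fri/Mon  2081: Sat/Wed  2082: Sun/Thu  2083: Mon/Fri  2084: Wed/Sat  2085: Thu/Mon ✓  2086: Fri/Tue  2087: Sat/Wed  2088: Mon/Thu  2089: Tue/Sat  2090: Wed/Sun  …(8 more)…  2099: Sun/Thu  2100: Mon/Fri  2101: Tue/Sat  2102: Wed/Sun  2103: Thu/Mon ✓  2104: Sat/Tue  2105: Sun/Thu  2106: Mon/Fri  2107: Tue/Sat  2108: Thu/Sun  2109: Fri/Tue  2110: Sat/Wed  2111: Sun/Thu  2112: Tue/Fri
Both conditions hold in: 2085, 2091, 2103 — 3.

3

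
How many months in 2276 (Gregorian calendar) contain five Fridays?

4

A month of length L has five Fridays iff its first Friday is on day ≤ L−28 (so day 1–3 in a 31-day month, 1–2 in a 30-day month, day 1 in a leap February).
Checking each month of 2276: Jan starts Sat (31d); Feb starts Tue (29d); Mar starts Wed (31d) ✓; Apr starts Sat (30d); May starts Mon (31d); Jun starts Thu (30d) ✓; Jul starts Sat (31d); Aug starts Tue (31d); Sep starts Fri (30d) ✓; Oct starts Sun (31d); Nov starts Wed (30d); Dec starts Fri (31d) ✓.
Five-Friday months: March, June, September, December → 4.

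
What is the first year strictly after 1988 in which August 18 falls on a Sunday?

1991

From one year to the next, a fixed date's weekday advances by 1, or by 2 when a Feb 29 lies between the two dates.
1988: August 18 is Thursday.
1989: Friday (+1)
1990: Saturday (+1)
1991: Sunday (+1)
August 18 falls on a Sunday in 1991.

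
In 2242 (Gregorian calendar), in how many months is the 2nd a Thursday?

Check the 2nd of each month of 2242: Jan 2: Sun, Feb 2: Wed, Mar 2: Wed, Apr 2: Sat, May 2: Mon, Jun 2: Thu, Jul 2: Sat, Aug 2: Tue, Sep 2: Fri, Oct 2: Sun, Nov 2: Wed, Dec 2: Fri.
Thursday occurs in June — 1 month.

1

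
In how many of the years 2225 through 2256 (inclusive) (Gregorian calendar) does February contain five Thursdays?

February has 28 days (29 in leap years); it has five Thursdays when Thursday falls among the first (month-length − 28) days — i.e. when February 1 is Thursday in a leap year (never in a common year).
February 1 by year: 2225:Tue 2226:Wed 2227:Thu 2228:Fri 2229:Sun 2230:Mon 2231:Tue 2232:Wed 2233:Fri 2234:Sat 2235:Sun 2236:Mon 2237:Wed 2238:Thu 2239:Fri 2240:Sat 2241:Mon 2242:Tue 2243:Wed 2244:Thu✓ 2245:Sat 2246:Sun 2247:Mon 2248:Tue 2249:Thu 2250:Fri 2251:Sat 2252:Sun 2253:Tue 2254:Wed 2255:Thu 2256:Fri
Years with five Thursdays: 2244 → 1.

1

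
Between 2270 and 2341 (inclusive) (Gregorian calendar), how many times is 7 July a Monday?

Track 7 July's weekday year by year (advancing +1, or +2 across a Feb 29):
  2270: Thu  2271: Fri (+1)  2272: Sun (+2)  2273: Mon (+1) ✓  2274: Tue (+1)
  2275: Wed (+1)  2276: Fri (+2)  2277: Sat (+1)  2278: Sun (+1)  2279: Mon (+1) ✓
  2280: Wed (+2)  2281: Thu (+1)  2282: Fri (+1)  2283: Sat (+1)  … (44 more years) …
  2328: Sat (+2)  2329: Sun (+1)  2330: Mon (+1) ✓  2331: Tue (+1)  2332: Thu (+2)
  2333: Fri (+1)  2334: Sat (+1)  2335: Sun (+1)  2336: Tue (+2)  2337: Wed (+1)
  2338: Thu (+1)  2339: Fri (+1)  2340: Sun (+2)  2341: Mon (+1) ✓
Monday years: 2273, 2279, 2284, 2290, 2302, 2313, 2319, 2324, 2330, 2341 — 10 in total.

10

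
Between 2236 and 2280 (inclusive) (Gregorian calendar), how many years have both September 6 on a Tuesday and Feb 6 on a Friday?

0

Check each year's weekday for September 6 and Feb 6:
  2236: Tue/Sat  2237: Wed/Mon  2238: Thu/Tue  2239: Fri/Wed  2240: Sun/Thu  2241: Mon/Sat  2242: Tue/Sun  2243: Wed/Mon  2244: Fri/Tue  2245: Sat/Thu  2246: Sun/Fri  2247: Mon/Sat  2248: Wed/Sun  2249: Thu/Tue  …(17 more)…  2267: Fri/Wed  2268: Sun/Thu  2269: Mon/Sat  2270: Tue/Sun  2271: Wed/Mon  2272: Fri/Tue  2273: Sat/Thu  2274: Sun/Fri  2275: Mon/Sat  2276: Wed/Sun  2277: Thu/Tue  2278: Fri/Wed  2279: Sat/Thu  2280: Mon/Fri
Both conditions hold in: no year — 0.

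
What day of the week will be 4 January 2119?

January 1, 2119 is a Sunday.
January 4 is day 4 of the year, i.e. 3 days after Jan 1.
3 mod 7 = 3, so advance 3 weekdays from Sunday: Wednesday.

Wednesday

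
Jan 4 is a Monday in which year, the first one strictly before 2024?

From one year to the next, a fixed date's weekday advances by 1, or by 2 when a Feb 29 lies between the two dates.
2024: January 4 is Thursday.
2023: Wednesday (−1)
2022: Tuesday (−1)
2021: Monday (−1)
Jan 4 falls on a Monday in 2021.

2021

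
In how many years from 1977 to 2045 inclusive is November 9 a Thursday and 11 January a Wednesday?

8

Check each year's weekday for November 9 and 11 January:
  1977: Wed/Tue  1978: Thu/Wed ✓  1979: Fri/Thu  1980: Sun/Fri  1981: Mon/Sun  1982: Tue/Mon  1983: Wed/Tue  1984: Fri/Wed  1985: Sat/Fri  1986: Sun/Sat  1987: Mon/Sun  1988: Wed/Mon  1989: Thu/Wed ✓  1990: Fri/Thu  …(41 more)…  2032: Tue/Sun  2033: Wed/Tue  2034: Thu/Wed ✓  2035: Fri/Thu  2036: Sun/Fri  2037: Mon/Sun  2038: Tue/Mon  2039: Wed/Tue  2040: Fri/Wed  2041: Sat/Fri  2042: Sun/Sat  2043: Mon/Sun  2044: Wed/Mon  2045: Thu/Wed ✓
Both conditions hold in: 1978, 1989, 1995, 2006, 2017, 2023, 2034, 2045 — 8.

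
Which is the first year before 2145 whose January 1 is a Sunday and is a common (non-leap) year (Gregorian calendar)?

2141

Jan 1 advances by 2 weekdays after a leap year and by 1 after a common year.
2145: Jan 1 is Friday.
2144: Wednesday (leap)
2143: Tuesday
2142: Monday
2141: Sunday
2141 begins on a Sunday and is a common year.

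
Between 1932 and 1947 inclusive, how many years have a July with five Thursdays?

July has 31 days; it has five Thursdays when Thursday falls among the first (month-length − 28) days — i.e. when July 1 is one of Thursday/Wednesday/Tuesday.
July 1 by year: 1932:Fri 1933:Sat 1934:Sun 1935:Mon 1936:Wed✓ 1937:Thu✓ 1938:Fri 1939:Sat 1940:Mon 1941:Tue✓ 1942:Wed✓ 1943:Thu✓ 1944:Sat 1945:Sun 1946:Mon 1947:Tue✓
Years with five Thursdays: 1936, 1937, 1941, 1942, 1943, 1947 → 6.

6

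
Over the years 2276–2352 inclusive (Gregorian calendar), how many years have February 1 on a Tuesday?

Track February 1's weekday year by year (advancing +1, or +2 across a Feb 29):
  2276: Tue ✓  2277: Thu (+2)  2278: Fri (+1)  2279: Sat (+1)  2280: Sun (+1)
  2281: Tue (+2) ✓  2282: Wed (+1)  2283: Thu (+1)  2284: Fri (+1)  2285: Sun (+2)
  2286: Mon (+1)  2287: Tue (+1) ✓  2288: Wed (+1)  2289: Fri (+2)  … (49 more years) …
  2339: Wed (+1)  2340: Thu (+1)  2341: Sat (+2)  2342: Sun (+1)  2343: Mon (+1)
  2344: Tue (+1) ✓  2345: Thu (+2)  2346: Fri (+1)  2347: Sat (+1)  2348: Sun (+1)
  2349: Tue (+2) ✓  2350: Wed (+1)  2351: Thu (+1)  2352: Fri (+1)
Tuesday years: 2276, 2281, 2287, 2298, 2310, 2316, 2321, 2327, 2338, 2344, 2349 — 11 in total.

11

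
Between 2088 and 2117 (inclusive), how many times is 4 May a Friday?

5

Track 4 May's weekday year by year (advancing +1, or +2 across a Feb 29):
  2088: Tue  2089: Wed (+1)  2090: Thu (+1)  2091: Fri (+1) ✓  2092: Sun (+2)
  2093: Mon (+1)  2094: Tue (+1)  2095: Wed (+1)  2096: Fri (+2) ✓  2097: Sat (+1)
  2098: Sun (+1)  2099: Mon (+1)  2100: Tue (+1)  2101: Wed (+1)  2102: Thu (+1)
  2103: Fri (+1) ✓  2104: Sun (+2)  2105: Mon (+1)  2106: Tue (+1)  2107: Wed (+1)
  2108: Fri (+2) ✓  2109: Sat (+1)  2110: Sun (+1)  2111: Mon (+1)  2112: Wed (+2)
  2113: Thu (+1)  2114: Fri (+1) ✓  2115: Sat (+1)  2116: Mon (+2)  2117: Tue (+1)
Friday years: 2091, 2096, 2103, 2108, 2114 — 5 in total.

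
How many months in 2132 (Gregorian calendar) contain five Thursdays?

A month of length L has five Thursdays iff its first Thursday is on day ≤ L−28 (so day 1–3 in a 31-day month, 1–2 in a 30-day month, day 1 in a leap February).
Checking each month of 2132: Jan starts Tue (31d) ✓; Feb starts Fri (29d); Mar starts Sat (31d); Apr starts Tue (30d); May starts Thu (31d) ✓; Jun starts Sun (30d); Jul starts Tue (31d) ✓; Aug starts Fri (31d); Sep starts Mon (30d); Oct starts Wed (31d) ✓; Nov starts Sat (30d); Dec starts Mon (31d).
Five-Thursday months: January, May, July, October → 4.

4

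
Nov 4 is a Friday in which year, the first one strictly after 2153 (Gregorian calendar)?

2157

From one year to the next, a fixed date's weekday advances by 1, or by 2 when a Feb 29 lies between the two dates.
2153: November 4 is Sunday.
2154: Monday (+1)
2155: Tuesday (+1)
2156: Thursday (+2)
2157: Friday (+1)
Nov 4 falls on a Friday in 2157.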